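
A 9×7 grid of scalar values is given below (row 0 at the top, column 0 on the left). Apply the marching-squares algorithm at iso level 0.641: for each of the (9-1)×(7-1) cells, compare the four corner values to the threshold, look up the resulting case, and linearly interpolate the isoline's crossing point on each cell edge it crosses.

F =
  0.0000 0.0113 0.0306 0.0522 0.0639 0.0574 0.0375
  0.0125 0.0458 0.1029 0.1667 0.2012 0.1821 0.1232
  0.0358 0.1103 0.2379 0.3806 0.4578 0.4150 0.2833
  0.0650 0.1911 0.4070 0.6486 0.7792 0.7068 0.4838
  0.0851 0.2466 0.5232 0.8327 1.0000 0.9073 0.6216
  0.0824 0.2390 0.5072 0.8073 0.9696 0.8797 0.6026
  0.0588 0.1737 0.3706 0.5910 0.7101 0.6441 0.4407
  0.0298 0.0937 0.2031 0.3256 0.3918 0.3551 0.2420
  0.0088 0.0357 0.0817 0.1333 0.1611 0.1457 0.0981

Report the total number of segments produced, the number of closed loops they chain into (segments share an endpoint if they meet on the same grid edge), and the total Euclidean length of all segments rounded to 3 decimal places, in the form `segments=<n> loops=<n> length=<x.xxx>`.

cell (2,2): code 0100 → (2.972,3.000)–(3.000,2.969)
cell (2,3): code 1100 → (2.570,4.000)–(2.972,3.000)
cell (2,4): code 1100 → (2.775,5.000)–(2.570,4.000)
cell (2,5): code 1000 → (3.000,5.295)–(2.775,5.000)
cell (3,2): code 0110 → (3.000,2.969)–(4.000,2.381)
cell (3,5): code 1001 → (4.000,5.932)–(3.000,5.295)
cell (4,2): code 0110 → (4.000,2.381)–(5.000,2.446)
cell (4,5): code 1001 → (5.000,5.861)–(4.000,5.932)
cell (5,2): code 0010 → (5.000,2.446)–(5.769,3.000)
cell (5,3): code 0111 → (5.769,3.000)–(6.000,3.420)
cell (5,5): code 1001 → (6.000,5.015)–(5.000,5.861)
cell (6,3): code 0010 → (6.000,3.420)–(6.217,4.000)
cell (6,4): code 0011 → (6.217,4.000)–(6.011,5.000)
cell (6,5): code 0001 → (6.011,5.000)–(6.000,5.015)
total: 14 segments, chained into 1 closed loop(s), length Σ = 11.258499

segments=14 loops=1 length=11.258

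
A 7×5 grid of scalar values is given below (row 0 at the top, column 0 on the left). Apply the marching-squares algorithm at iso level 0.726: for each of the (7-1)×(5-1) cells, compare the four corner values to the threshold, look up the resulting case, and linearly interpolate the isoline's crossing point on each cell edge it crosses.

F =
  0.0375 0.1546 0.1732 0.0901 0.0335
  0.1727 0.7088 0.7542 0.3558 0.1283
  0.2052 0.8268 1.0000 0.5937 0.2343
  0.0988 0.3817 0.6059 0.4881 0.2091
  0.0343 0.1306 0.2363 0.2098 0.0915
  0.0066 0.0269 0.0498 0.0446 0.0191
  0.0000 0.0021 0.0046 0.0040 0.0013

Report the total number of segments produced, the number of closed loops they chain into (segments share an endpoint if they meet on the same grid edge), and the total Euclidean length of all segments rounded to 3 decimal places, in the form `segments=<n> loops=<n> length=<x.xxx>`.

segments=8 loops=1 length=5.504

cell (0,1): code 0100 → (0.951,2.000)–(1.000,1.379)
cell (0,2): code 1000 → (1.000,2.071)–(0.951,2.000)
cell (1,0): code 0100 → (1.146,1.000)–(2.000,0.838)
cell (1,1): code 1110 → (1.000,1.379)–(1.146,1.000)
cell (1,2): code 1001 → (2.000,2.674)–(1.000,2.071)
cell (2,0): code 0010 → (2.000,0.838)–(2.226,1.000)
cell (2,1): code 0011 → (2.226,1.000)–(2.695,2.000)
cell (2,2): code 0001 → (2.695,2.000)–(2.000,2.674)
total: 8 segments, chained into 1 closed loop(s), length Σ = 5.503887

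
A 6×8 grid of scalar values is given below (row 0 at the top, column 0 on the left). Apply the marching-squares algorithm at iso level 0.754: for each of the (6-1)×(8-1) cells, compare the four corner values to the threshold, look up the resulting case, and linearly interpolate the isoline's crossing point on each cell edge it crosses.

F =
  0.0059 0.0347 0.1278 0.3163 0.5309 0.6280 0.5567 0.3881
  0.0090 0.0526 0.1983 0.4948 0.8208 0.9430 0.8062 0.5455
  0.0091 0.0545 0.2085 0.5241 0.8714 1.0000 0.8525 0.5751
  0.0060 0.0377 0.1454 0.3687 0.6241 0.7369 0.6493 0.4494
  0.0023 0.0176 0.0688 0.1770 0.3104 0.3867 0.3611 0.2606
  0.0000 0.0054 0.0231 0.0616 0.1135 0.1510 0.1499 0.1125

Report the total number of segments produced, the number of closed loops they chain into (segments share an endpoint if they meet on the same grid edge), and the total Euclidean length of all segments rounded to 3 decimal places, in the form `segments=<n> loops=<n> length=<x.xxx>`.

cell (0,3): code 0100 → (0.770,4.000)–(1.000,3.795)
cell (0,4): code 1100 → (0.400,5.000)–(0.770,4.000)
cell (0,5): code 1100 → (0.791,6.000)–(0.400,5.000)
cell (0,6): code 1000 → (1.000,6.200)–(0.791,6.000)
cell (1,3): code 0110 → (1.000,3.795)–(2.000,3.662)
cell (1,6): code 1001 → (2.000,6.355)–(1.000,6.200)
cell (2,3): code 0010 → (2.000,3.662)–(2.475,4.000)
cell (2,4): code 0011 → (2.475,4.000)–(2.935,5.000)
cell (2,5): code 0011 → (2.935,5.000)–(2.485,6.000)
cell (2,6): code 0001 → (2.485,6.000)–(2.000,6.355)
total: 10 segments, chained into 1 closed loop(s), length Σ = 8.139642

segments=10 loops=1 length=8.140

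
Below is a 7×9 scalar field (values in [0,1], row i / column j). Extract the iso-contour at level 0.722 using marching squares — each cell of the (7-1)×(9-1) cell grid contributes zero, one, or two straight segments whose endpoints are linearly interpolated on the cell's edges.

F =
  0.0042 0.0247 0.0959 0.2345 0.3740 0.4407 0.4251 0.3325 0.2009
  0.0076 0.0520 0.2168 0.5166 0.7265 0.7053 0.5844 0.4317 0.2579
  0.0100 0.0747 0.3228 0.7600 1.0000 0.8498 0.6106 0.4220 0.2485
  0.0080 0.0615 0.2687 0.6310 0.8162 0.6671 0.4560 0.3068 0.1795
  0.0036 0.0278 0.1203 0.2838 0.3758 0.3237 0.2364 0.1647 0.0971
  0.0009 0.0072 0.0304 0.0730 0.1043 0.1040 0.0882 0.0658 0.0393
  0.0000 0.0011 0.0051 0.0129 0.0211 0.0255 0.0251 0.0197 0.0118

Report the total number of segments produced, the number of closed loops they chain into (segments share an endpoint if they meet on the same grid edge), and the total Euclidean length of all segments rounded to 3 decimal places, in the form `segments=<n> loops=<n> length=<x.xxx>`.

segments=12 loops=1 length=7.279

cell (0,3): code 0100 → (0.987,4.000)–(1.000,3.979)
cell (0,4): code 1000 → (1.000,4.212)–(0.987,4.000)
cell (1,2): code 0100 → (1.844,3.000)–(2.000,2.913)
cell (1,3): code 1110 → (1.000,3.979)–(1.844,3.000)
cell (1,4): code 1101 → (1.116,5.000)–(1.000,4.212)
cell (1,5): code 1000 → (2.000,5.534)–(1.116,5.000)
cell (2,2): code 0010 → (2.000,2.913)–(2.295,3.000)
cell (2,3): code 0111 → (2.295,3.000)–(3.000,3.491)
cell (2,4): code 1011 → (3.000,4.632)–(2.700,5.000)
cell (2,5): code 0001 → (2.700,5.000)–(2.000,5.534)
cell (3,3): code 0010 → (3.000,3.491)–(3.214,4.000)
cell (3,4): code 0001 → (3.214,4.000)–(3.000,4.632)
total: 12 segments, chained into 1 closed loop(s), length Σ = 7.278996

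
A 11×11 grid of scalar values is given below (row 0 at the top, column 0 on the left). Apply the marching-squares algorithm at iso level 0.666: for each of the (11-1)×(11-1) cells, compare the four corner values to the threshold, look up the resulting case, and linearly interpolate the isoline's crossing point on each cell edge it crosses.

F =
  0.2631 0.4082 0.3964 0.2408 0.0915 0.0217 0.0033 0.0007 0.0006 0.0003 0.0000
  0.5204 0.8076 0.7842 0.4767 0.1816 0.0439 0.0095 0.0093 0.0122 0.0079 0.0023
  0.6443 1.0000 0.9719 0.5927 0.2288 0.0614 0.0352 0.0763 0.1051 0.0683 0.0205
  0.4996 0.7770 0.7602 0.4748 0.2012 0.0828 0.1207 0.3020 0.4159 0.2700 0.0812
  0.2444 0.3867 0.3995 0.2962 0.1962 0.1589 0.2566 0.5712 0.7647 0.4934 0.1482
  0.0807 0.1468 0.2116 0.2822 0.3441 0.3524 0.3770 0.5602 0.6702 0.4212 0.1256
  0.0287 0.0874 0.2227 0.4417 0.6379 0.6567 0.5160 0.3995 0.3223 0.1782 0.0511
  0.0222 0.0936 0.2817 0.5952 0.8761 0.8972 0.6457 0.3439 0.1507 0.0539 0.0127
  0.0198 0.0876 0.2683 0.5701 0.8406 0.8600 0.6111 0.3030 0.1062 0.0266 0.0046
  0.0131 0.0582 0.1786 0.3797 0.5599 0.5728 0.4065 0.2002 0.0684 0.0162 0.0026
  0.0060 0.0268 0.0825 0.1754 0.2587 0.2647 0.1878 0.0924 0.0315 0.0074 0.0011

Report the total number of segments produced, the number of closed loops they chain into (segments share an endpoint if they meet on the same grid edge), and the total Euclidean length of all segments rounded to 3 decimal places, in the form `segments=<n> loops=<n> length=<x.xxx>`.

cell (0,0): code 0100 → (0.645,1.000)–(1.000,0.507)
cell (0,1): code 1100 → (0.695,2.000)–(0.645,1.000)
cell (0,2): code 1000 → (1.000,2.384)–(0.695,2.000)
cell (1,0): code 0110 → (1.000,0.507)–(2.000,0.061)
cell (1,2): code 1001 → (2.000,2.807)–(1.000,2.384)
cell (2,0): code 0110 → (2.000,0.061)–(3.000,0.600)
cell (2,2): code 1001 → (3.000,2.330)–(2.000,2.807)
cell (3,0): code 0010 → (3.000,0.600)–(3.284,1.000)
cell (3,1): code 0011 → (3.284,1.000)–(3.261,2.000)
cell (3,2): code 0001 → (3.261,2.000)–(3.000,2.330)
cell (3,7): code 0100 → (3.717,8.000)–(4.000,7.490)
cell (3,8): code 1000 → (4.000,8.364)–(3.717,8.000)
cell (4,7): code 0110 → (4.000,7.490)–(5.000,7.962)
cell (4,8): code 1001 → (5.000,8.017)–(4.000,8.364)
cell (5,7): code 0010 → (5.000,7.962)–(5.012,8.000)
cell (5,8): code 0001 → (5.012,8.000)–(5.000,8.017)
cell (6,3): code 0100 → (6.118,4.000)–(7.000,3.252)
cell (6,4): code 1100 → (6.039,5.000)–(6.118,4.000)
cell (6,5): code 1000 → (7.000,5.919)–(6.039,5.000)
cell (7,3): code 0110 → (7.000,3.252)–(8.000,3.355)
cell (7,5): code 1001 → (8.000,5.779)–(7.000,5.919)
cell (8,3): code 0010 → (8.000,3.355)–(8.622,4.000)
cell (8,4): code 0011 → (8.622,4.000)–(8.675,5.000)
cell (8,5): code 0001 → (8.675,5.000)–(8.000,5.779)
total: 24 segments, chained into 3 closed loop(s), length Σ = 20.138472

segments=24 loops=3 length=20.138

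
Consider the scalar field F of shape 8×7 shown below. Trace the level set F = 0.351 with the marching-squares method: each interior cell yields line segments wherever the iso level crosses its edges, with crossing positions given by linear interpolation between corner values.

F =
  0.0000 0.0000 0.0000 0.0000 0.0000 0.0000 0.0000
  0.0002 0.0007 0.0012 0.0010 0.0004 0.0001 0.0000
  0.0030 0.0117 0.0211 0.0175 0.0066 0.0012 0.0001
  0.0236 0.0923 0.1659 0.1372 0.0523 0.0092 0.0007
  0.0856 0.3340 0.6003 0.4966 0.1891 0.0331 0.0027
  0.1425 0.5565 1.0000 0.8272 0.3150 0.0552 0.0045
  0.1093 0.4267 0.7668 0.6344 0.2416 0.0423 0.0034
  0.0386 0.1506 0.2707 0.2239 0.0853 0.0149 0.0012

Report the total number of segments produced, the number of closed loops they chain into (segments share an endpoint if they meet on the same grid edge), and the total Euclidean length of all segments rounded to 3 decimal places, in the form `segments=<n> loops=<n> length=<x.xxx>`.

segments=12 loops=1 length=10.558

cell (3,1): code 0100 → (3.426,2.000)–(4.000,1.064)
cell (3,2): code 1100 → (3.595,3.000)–(3.426,2.000)
cell (3,3): code 1000 → (4.000,3.473)–(3.595,3.000)
cell (4,0): code 0100 → (4.076,1.000)–(5.000,0.504)
cell (4,1): code 1110 → (4.000,1.064)–(4.076,1.000)
cell (4,3): code 1001 → (5.000,3.930)–(4.000,3.473)
cell (5,0): code 0110 → (5.000,0.504)–(6.000,0.761)
cell (5,3): code 1001 → (6.000,3.721)–(5.000,3.930)
cell (6,0): code 0010 → (6.000,0.761)–(6.274,1.000)
cell (6,1): code 0011 → (6.274,1.000)–(6.838,2.000)
cell (6,2): code 0011 → (6.838,2.000)–(6.690,3.000)
cell (6,3): code 0001 → (6.690,3.000)–(6.000,3.721)
total: 12 segments, chained into 1 closed loop(s), length Σ = 10.557674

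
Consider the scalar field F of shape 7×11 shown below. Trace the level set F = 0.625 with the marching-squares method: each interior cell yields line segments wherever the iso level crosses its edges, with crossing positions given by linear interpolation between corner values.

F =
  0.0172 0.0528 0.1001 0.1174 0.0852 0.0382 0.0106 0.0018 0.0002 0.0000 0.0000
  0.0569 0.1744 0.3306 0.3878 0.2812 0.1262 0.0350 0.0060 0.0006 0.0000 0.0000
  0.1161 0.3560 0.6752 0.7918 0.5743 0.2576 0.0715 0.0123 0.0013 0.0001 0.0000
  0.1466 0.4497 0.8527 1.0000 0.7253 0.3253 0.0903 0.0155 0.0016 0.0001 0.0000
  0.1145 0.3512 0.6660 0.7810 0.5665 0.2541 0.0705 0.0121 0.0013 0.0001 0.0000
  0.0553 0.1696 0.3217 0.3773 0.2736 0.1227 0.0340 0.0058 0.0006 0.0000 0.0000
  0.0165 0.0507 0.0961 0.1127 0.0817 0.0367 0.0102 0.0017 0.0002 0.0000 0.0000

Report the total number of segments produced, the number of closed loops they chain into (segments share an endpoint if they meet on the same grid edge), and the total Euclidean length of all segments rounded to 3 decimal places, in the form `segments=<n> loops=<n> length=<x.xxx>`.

segments=12 loops=1 length=8.583

cell (1,1): code 0100 → (1.854,2.000)–(2.000,1.843)
cell (1,2): code 1100 → (1.587,3.000)–(1.854,2.000)
cell (1,3): code 1000 → (2.000,3.767)–(1.587,3.000)
cell (2,1): code 0110 → (2.000,1.843)–(3.000,1.435)
cell (2,3): code 1101 → (2.336,4.000)–(2.000,3.767)
cell (2,4): code 1000 → (3.000,4.251)–(2.336,4.000)
cell (3,1): code 0110 → (3.000,1.435)–(4.000,1.870)
cell (3,3): code 1011 → (4.000,3.727)–(3.632,4.000)
cell (3,4): code 0001 → (3.632,4.000)–(3.000,4.251)
cell (4,1): code 0010 → (4.000,1.870)–(4.119,2.000)
cell (4,2): code 0011 → (4.119,2.000)–(4.386,3.000)
cell (4,3): code 0001 → (4.386,3.000)–(4.000,3.727)
total: 12 segments, chained into 1 closed loop(s), length Σ = 8.582595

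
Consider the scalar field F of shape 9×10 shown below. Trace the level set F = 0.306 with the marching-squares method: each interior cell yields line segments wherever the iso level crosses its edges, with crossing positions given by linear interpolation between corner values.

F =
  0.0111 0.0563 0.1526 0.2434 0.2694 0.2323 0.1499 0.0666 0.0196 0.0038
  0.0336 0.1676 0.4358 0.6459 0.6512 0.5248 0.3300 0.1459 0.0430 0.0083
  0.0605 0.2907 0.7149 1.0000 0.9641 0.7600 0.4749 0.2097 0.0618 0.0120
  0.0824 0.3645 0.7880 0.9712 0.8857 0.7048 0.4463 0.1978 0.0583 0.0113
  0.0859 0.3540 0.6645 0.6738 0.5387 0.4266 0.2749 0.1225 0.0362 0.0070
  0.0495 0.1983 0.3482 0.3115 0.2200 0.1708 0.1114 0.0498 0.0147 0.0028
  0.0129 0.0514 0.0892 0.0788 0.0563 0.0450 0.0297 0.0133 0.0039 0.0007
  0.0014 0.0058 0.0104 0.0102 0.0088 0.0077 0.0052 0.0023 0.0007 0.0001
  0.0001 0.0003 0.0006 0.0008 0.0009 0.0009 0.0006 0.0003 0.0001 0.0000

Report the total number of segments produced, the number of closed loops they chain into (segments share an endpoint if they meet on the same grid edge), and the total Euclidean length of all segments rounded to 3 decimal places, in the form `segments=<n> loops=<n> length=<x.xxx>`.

segments=22 loops=1 length=17.332

cell (0,1): code 0100 → (0.542,2.000)–(1.000,1.516)
cell (0,2): code 1100 → (0.156,3.000)–(0.542,2.000)
cell (0,3): code 1100 → (0.096,4.000)–(0.156,3.000)
cell (0,4): code 1100 → (0.252,5.000)–(0.096,4.000)
cell (0,5): code 1100 → (0.867,6.000)–(0.252,5.000)
cell (0,6): code 1000 → (1.000,6.130)–(0.867,6.000)
cell (1,1): code 0110 → (1.000,1.516)–(2.000,1.036)
cell (1,6): code 1001 → (2.000,6.637)–(1.000,6.130)
cell (2,0): code 0100 → (2.207,1.000)–(3.000,0.793)
cell (2,1): code 1110 → (2.000,1.036)–(2.207,1.000)
cell (2,6): code 1001 → (3.000,6.565)–(2.000,6.637)
cell (3,0): code 0110 → (3.000,0.793)–(4.000,0.821)
cell (3,5): code 1011 → (4.000,5.795)–(3.819,6.000)
cell (3,6): code 0001 → (3.819,6.000)–(3.000,6.565)
cell (4,0): code 0010 → (4.000,0.821)–(4.308,1.000)
cell (4,1): code 0111 → (4.308,1.000)–(5.000,1.718)
cell (4,3): code 1011 → (5.000,3.060)–(4.730,4.000)
cell (4,4): code 0011 → (4.730,4.000)–(4.471,5.000)
cell (4,5): code 0001 → (4.471,5.000)–(4.000,5.795)
cell (5,1): code 0010 → (5.000,1.718)–(5.163,2.000)
cell (5,2): code 0011 → (5.163,2.000)–(5.024,3.000)
cell (5,3): code 0001 → (5.024,3.000)–(5.000,3.060)
total: 22 segments, chained into 1 closed loop(s), length Σ = 17.332233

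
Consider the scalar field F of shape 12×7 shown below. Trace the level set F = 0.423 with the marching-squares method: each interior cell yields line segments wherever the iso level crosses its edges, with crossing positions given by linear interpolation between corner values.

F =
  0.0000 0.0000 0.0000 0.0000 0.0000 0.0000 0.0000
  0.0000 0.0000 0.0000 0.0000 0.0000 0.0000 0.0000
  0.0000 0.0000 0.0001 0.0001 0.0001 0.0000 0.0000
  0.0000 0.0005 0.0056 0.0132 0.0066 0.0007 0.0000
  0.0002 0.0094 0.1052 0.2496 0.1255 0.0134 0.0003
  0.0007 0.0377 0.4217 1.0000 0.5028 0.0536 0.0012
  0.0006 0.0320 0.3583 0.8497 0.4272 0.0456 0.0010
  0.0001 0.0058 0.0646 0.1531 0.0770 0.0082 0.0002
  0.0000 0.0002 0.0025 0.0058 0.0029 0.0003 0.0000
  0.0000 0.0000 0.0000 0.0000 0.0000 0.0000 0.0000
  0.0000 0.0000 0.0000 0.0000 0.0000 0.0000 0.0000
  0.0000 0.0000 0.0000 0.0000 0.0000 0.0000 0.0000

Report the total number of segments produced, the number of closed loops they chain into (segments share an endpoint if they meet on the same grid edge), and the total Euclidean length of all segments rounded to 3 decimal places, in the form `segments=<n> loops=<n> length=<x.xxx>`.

cell (4,2): code 0100 → (4.231,3.000)–(5.000,2.002)
cell (4,3): code 1100 → (4.788,4.000)–(4.231,3.000)
cell (4,4): code 1000 → (5.000,4.178)–(4.788,4.000)
cell (5,2): code 0110 → (5.000,2.002)–(6.000,2.132)
cell (5,4): code 1001 → (6.000,4.011)–(5.000,4.178)
cell (6,2): code 0010 → (6.000,2.132)–(6.613,3.000)
cell (6,3): code 0011 → (6.613,3.000)–(6.012,4.000)
cell (6,4): code 0001 → (6.012,4.000)–(6.000,4.011)
total: 8 segments, chained into 1 closed loop(s), length Σ = 6.948271

segments=8 loops=1 length=6.948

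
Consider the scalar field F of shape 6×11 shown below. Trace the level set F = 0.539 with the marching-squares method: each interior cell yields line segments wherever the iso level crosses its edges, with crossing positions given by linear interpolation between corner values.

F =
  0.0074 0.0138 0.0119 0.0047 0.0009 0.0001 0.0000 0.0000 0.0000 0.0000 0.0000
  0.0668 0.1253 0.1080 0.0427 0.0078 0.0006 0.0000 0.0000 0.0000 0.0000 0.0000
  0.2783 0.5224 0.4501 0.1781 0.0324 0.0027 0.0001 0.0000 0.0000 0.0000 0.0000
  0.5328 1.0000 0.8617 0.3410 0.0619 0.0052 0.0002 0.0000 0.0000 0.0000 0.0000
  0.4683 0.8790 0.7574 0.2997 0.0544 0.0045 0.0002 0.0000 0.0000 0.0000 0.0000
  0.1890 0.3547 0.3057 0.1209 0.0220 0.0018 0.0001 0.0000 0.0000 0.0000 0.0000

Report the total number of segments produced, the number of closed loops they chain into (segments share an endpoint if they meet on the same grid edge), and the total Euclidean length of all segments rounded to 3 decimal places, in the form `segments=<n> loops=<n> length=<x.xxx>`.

segments=8 loops=1 length=8.163

cell (2,0): code 0100 → (2.035,1.000)–(3.000,0.013)
cell (2,1): code 1100 → (2.216,2.000)–(2.035,1.000)
cell (2,2): code 1000 → (3.000,2.620)–(2.216,2.000)
cell (3,0): code 0110 → (3.000,0.013)–(4.000,0.172)
cell (3,2): code 1001 → (4.000,2.477)–(3.000,2.620)
cell (4,0): code 0010 → (4.000,0.172)–(4.648,1.000)
cell (4,1): code 0011 → (4.648,1.000)–(4.484,2.000)
cell (4,2): code 0001 → (4.484,2.000)–(4.000,2.477)
total: 8 segments, chained into 1 closed loop(s), length Σ = 8.163097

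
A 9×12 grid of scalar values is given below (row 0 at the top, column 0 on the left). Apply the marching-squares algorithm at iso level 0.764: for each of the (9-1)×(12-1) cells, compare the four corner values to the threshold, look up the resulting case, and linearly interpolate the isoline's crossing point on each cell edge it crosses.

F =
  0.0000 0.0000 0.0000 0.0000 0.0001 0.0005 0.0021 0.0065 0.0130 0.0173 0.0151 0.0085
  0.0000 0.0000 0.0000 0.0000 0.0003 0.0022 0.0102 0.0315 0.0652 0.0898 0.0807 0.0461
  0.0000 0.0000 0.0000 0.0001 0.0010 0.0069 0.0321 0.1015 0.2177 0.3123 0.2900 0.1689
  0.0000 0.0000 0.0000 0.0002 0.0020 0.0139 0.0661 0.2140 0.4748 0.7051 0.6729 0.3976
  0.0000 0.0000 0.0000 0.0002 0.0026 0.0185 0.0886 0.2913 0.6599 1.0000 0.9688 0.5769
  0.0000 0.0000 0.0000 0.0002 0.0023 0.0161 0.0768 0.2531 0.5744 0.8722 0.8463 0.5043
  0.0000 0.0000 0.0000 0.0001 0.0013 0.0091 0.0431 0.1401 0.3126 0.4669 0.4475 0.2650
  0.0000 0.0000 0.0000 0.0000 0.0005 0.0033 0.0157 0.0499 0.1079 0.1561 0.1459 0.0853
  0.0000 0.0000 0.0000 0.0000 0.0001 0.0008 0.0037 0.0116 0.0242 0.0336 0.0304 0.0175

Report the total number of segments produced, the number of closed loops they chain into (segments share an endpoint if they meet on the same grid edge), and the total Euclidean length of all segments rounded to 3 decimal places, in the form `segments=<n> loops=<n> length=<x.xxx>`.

segments=8 loops=1 length=6.794

cell (3,8): code 0100 → (3.200,9.000)–(4.000,8.306)
cell (3,9): code 1100 → (3.308,10.000)–(3.200,9.000)
cell (3,10): code 1000 → (4.000,10.523)–(3.308,10.000)
cell (4,8): code 0110 → (4.000,8.306)–(5.000,8.637)
cell (4,10): code 1001 → (5.000,10.241)–(4.000,10.523)
cell (5,8): code 0010 → (5.000,8.637)–(5.267,9.000)
cell (5,9): code 0011 → (5.267,9.000)–(5.206,10.000)
cell (5,10): code 0001 → (5.206,10.000)–(5.000,10.241)
total: 8 segments, chained into 1 closed loop(s), length Σ = 6.794229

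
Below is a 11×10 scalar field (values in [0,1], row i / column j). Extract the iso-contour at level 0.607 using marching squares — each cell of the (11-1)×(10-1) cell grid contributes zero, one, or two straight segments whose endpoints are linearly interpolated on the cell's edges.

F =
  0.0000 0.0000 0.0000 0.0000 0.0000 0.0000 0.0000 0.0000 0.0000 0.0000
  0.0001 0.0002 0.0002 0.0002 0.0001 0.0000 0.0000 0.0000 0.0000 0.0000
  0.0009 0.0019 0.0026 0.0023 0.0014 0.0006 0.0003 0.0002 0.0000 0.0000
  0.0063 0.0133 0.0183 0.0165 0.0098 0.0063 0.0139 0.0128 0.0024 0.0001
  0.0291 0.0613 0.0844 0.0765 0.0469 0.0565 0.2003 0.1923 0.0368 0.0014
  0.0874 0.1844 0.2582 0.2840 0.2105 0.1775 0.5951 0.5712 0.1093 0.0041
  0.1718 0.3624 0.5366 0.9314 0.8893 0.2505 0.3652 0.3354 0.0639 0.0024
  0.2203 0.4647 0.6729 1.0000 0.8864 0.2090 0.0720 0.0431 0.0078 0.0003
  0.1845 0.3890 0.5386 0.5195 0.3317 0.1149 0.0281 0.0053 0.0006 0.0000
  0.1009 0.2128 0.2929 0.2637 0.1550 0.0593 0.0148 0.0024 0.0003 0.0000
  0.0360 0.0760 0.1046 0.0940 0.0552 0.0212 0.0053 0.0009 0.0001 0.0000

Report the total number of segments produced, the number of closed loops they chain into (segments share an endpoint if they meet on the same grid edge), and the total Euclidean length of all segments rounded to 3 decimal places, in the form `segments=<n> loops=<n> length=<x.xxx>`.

segments=10 loops=1 length=8.033

cell (5,2): code 0100 → (5.499,3.000)–(6.000,2.178)
cell (5,3): code 1100 → (5.584,4.000)–(5.499,3.000)
cell (5,4): code 1000 → (6.000,4.442)–(5.584,4.000)
cell (6,1): code 0100 → (6.517,2.000)–(7.000,1.683)
cell (6,2): code 1110 → (6.000,2.178)–(6.517,2.000)
cell (6,4): code 1001 → (7.000,4.412)–(6.000,4.442)
cell (7,1): code 0010 → (7.000,1.683)–(7.491,2.000)
cell (7,2): code 0011 → (7.491,2.000)–(7.818,3.000)
cell (7,3): code 0011 → (7.818,3.000)–(7.504,4.000)
cell (7,4): code 0001 → (7.504,4.000)–(7.000,4.412)
total: 10 segments, chained into 1 closed loop(s), length Σ = 8.032935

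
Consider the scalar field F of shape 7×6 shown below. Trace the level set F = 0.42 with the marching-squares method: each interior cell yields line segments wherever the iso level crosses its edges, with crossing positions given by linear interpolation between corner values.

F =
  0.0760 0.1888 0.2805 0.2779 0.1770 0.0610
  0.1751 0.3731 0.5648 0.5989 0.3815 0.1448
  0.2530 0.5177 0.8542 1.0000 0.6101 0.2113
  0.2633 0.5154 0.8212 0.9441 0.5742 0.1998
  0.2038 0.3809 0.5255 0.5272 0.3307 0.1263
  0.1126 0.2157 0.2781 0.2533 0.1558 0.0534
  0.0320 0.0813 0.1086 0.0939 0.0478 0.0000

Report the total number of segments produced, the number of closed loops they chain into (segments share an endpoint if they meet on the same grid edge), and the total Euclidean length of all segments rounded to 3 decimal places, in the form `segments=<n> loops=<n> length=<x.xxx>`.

cell (0,1): code 0100 → (0.491,2.000)–(1.000,1.245)
cell (0,2): code 1100 → (0.443,3.000)–(0.491,2.000)
cell (0,3): code 1000 → (1.000,3.823)–(0.443,3.000)
cell (1,0): code 0100 → (1.324,1.000)–(2.000,0.631)
cell (1,1): code 1110 → (1.000,1.245)–(1.324,1.000)
cell (1,3): code 1101 → (1.168,4.000)–(1.000,3.823)
cell (1,4): code 1000 → (2.000,4.477)–(1.168,4.000)
cell (2,0): code 0110 → (2.000,0.631)–(3.000,0.622)
cell (2,4): code 1001 → (3.000,4.412)–(2.000,4.477)
cell (3,0): code 0010 → (3.000,0.622)–(3.709,1.000)
cell (3,1): code 0111 → (3.709,1.000)–(4.000,1.270)
cell (3,3): code 1011 → (4.000,3.546)–(3.633,4.000)
cell (3,4): code 0001 → (3.633,4.000)–(3.000,4.412)
cell (4,1): code 0010 → (4.000,1.270)–(4.426,2.000)
cell (4,2): code 0011 → (4.426,2.000)–(4.391,3.000)
cell (4,3): code 0001 → (4.391,3.000)–(4.000,3.546)
total: 16 segments, chained into 1 closed loop(s), length Σ = 12.344709

segments=16 loops=1 length=12.345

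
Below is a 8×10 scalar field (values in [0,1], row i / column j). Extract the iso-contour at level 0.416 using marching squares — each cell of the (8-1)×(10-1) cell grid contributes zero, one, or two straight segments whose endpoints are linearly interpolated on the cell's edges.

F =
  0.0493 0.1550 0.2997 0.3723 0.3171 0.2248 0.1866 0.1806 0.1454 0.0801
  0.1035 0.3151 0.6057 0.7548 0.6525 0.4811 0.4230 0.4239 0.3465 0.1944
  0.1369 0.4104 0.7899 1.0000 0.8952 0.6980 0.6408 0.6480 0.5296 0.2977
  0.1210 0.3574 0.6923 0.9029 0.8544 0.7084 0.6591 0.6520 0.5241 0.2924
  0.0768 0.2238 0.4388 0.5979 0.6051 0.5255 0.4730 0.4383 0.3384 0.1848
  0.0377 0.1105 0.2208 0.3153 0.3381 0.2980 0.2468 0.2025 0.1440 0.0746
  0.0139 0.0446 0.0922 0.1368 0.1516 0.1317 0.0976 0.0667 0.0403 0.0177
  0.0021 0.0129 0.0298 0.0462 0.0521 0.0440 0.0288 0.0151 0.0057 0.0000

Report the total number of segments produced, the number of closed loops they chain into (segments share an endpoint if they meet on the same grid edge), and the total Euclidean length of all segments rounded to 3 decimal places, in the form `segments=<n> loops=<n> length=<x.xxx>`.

segments=22 loops=1 length=19.465

cell (0,1): code 0100 → (0.380,2.000)–(1.000,1.347)
cell (0,2): code 1100 → (0.114,3.000)–(0.380,2.000)
cell (0,3): code 1100 → (0.295,4.000)–(0.114,3.000)
cell (0,4): code 1100 → (0.746,5.000)–(0.295,4.000)
cell (0,5): code 1100 → (0.970,6.000)–(0.746,5.000)
cell (0,6): code 1100 → (0.968,7.000)–(0.970,6.000)
cell (0,7): code 1000 → (1.000,7.102)–(0.968,7.000)
cell (1,1): code 0110 → (1.000,1.347)–(2.000,1.015)
cell (1,7): code 1101 → (1.380,8.000)–(1.000,7.102)
cell (1,8): code 1000 → (2.000,8.490)–(1.380,8.000)
cell (2,1): code 0110 → (2.000,1.015)–(3.000,1.175)
cell (2,8): code 1001 → (3.000,8.467)–(2.000,8.490)
cell (3,1): code 0110 → (3.000,1.175)–(4.000,1.894)
cell (3,7): code 1011 → (4.000,7.223)–(3.582,8.000)
cell (3,8): code 0001 → (3.582,8.000)–(3.000,8.467)
cell (4,1): code 0010 → (4.000,1.894)–(4.105,2.000)
cell (4,2): code 0011 → (4.105,2.000)–(4.644,3.000)
cell (4,3): code 0011 → (4.644,3.000)–(4.708,4.000)
cell (4,4): code 0011 → (4.708,4.000)–(4.481,5.000)
cell (4,5): code 0011 → (4.481,5.000)–(4.252,6.000)
cell (4,6): code 0011 → (4.252,6.000)–(4.095,7.000)
cell (4,7): code 0001 → (4.095,7.000)–(4.000,7.223)
total: 22 segments, chained into 1 closed loop(s), length Σ = 19.465292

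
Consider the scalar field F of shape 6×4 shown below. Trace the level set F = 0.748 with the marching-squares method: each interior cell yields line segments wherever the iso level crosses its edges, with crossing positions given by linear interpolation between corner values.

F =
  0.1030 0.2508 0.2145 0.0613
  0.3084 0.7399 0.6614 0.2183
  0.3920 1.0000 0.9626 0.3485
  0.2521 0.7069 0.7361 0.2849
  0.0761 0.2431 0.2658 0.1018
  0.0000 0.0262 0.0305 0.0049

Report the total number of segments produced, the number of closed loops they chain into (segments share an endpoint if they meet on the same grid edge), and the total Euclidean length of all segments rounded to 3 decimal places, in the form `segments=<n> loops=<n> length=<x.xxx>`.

segments=6 loops=1 length=5.848

cell (1,0): code 0100 → (1.031,1.000)–(2.000,0.586)
cell (1,1): code 1100 → (1.288,2.000)–(1.031,1.000)
cell (1,2): code 1000 → (2.000,2.349)–(1.288,2.000)
cell (2,0): code 0010 → (2.000,0.586)–(2.860,1.000)
cell (2,1): code 0011 → (2.860,1.000)–(2.947,2.000)
cell (2,2): code 0001 → (2.947,2.000)–(2.000,2.349)
total: 6 segments, chained into 1 closed loop(s), length Σ = 5.847853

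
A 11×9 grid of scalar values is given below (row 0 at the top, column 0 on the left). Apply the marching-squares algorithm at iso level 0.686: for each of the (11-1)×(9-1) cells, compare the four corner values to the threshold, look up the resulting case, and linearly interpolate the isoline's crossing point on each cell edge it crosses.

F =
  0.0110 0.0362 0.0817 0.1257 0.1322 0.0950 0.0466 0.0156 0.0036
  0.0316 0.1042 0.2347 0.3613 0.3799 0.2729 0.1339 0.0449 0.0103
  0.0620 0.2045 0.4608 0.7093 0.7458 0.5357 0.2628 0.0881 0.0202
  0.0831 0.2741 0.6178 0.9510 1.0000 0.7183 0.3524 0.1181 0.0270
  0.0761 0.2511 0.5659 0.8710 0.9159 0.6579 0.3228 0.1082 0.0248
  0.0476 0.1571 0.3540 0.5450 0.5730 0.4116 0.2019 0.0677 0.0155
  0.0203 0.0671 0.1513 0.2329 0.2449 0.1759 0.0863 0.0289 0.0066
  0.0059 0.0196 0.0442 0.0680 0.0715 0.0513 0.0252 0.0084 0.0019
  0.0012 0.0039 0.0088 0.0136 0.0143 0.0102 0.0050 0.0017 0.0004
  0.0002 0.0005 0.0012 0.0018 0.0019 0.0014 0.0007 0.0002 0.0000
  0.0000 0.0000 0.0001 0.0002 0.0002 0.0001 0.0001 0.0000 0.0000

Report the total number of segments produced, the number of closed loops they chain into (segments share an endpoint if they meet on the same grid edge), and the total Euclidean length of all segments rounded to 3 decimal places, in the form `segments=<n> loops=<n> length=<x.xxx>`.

cell (1,2): code 0100 → (1.933,3.000)–(2.000,2.906)
cell (1,3): code 1100 → (1.837,4.000)–(1.933,3.000)
cell (1,4): code 1000 → (2.000,4.285)–(1.837,4.000)
cell (2,2): code 0110 → (2.000,2.906)–(3.000,2.205)
cell (2,4): code 1101 → (2.823,5.000)–(2.000,4.285)
cell (2,5): code 1000 → (3.000,5.088)–(2.823,5.000)
cell (3,2): code 0110 → (3.000,2.205)–(4.000,2.394)
cell (3,4): code 1011 → (4.000,4.891)–(3.535,5.000)
cell (3,5): code 0001 → (3.535,5.000)–(3.000,5.088)
cell (4,2): code 0010 → (4.000,2.394)–(4.567,3.000)
cell (4,3): code 0011 → (4.567,3.000)–(4.670,4.000)
cell (4,4): code 0001 → (4.670,4.000)–(4.000,4.891)
total: 12 segments, chained into 1 closed loop(s), length Σ = 8.946278

segments=12 loops=1 length=8.946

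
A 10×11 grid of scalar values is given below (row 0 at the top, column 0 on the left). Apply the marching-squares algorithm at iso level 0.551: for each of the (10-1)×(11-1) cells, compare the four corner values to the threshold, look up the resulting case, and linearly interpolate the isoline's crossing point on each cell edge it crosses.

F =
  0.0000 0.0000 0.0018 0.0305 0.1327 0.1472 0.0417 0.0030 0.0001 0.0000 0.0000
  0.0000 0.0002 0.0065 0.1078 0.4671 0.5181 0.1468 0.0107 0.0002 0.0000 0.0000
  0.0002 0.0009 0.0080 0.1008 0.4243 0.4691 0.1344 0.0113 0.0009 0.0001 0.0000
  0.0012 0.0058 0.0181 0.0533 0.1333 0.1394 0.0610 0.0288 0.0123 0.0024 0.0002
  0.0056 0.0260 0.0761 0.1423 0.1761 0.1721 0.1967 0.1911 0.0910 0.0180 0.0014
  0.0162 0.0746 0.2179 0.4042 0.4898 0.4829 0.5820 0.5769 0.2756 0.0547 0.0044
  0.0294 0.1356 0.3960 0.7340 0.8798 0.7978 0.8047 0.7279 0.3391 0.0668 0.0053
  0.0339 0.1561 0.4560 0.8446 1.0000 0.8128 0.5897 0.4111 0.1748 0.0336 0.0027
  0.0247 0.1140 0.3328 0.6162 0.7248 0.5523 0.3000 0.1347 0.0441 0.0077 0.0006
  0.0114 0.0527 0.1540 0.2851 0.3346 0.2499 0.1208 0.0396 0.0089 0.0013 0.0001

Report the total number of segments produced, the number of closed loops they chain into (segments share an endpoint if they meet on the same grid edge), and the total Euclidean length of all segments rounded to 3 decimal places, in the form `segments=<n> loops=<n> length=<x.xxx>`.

segments=18 loops=1 length=13.815

cell (4,5): code 0100 → (4.920,6.000)–(5.000,5.687)
cell (4,6): code 1100 → (4.933,7.000)–(4.920,6.000)
cell (4,7): code 1000 → (5.000,7.086)–(4.933,7.000)
cell (5,2): code 0100 → (5.445,3.000)–(6.000,2.459)
cell (5,3): code 1100 → (5.157,4.000)–(5.445,3.000)
cell (5,4): code 1100 → (5.216,5.000)–(5.157,4.000)
cell (5,5): code 1110 → (5.000,5.687)–(5.216,5.000)
cell (5,7): code 1001 → (6.000,7.455)–(5.000,7.086)
cell (6,2): code 0110 → (6.000,2.459)–(7.000,2.244)
cell (6,6): code 1011 → (7.000,6.217)–(6.558,7.000)
cell (6,7): code 0001 → (6.558,7.000)–(6.000,7.455)
cell (7,2): code 0110 → (7.000,2.244)–(8.000,2.770)
cell (7,5): code 1011 → (8.000,5.005)–(7.134,6.000)
cell (7,6): code 0001 → (7.134,6.000)–(7.000,6.217)
cell (8,2): code 0010 → (8.000,2.770)–(8.197,3.000)
cell (8,3): code 0011 → (8.197,3.000)–(8.445,4.000)
cell (8,4): code 0011 → (8.445,4.000)–(8.004,5.000)
cell (8,5): code 0001 → (8.004,5.000)–(8.000,5.005)
total: 18 segments, chained into 1 closed loop(s), length Σ = 13.814751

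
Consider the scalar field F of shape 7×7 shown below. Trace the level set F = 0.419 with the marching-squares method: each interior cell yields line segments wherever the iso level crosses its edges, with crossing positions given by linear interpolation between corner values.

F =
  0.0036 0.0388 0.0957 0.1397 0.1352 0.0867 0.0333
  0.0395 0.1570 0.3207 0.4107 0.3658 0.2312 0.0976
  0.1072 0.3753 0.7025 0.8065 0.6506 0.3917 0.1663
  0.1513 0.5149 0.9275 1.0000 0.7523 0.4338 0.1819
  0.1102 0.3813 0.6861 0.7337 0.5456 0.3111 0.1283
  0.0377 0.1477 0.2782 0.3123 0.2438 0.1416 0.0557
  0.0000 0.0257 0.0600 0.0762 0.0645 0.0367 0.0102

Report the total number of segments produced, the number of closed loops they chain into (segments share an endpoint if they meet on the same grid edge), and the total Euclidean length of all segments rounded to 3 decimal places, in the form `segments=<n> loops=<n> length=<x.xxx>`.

cell (1,1): code 0100 → (1.257,2.000)–(2.000,1.134)
cell (1,2): code 1100 → (1.021,3.000)–(1.257,2.000)
cell (1,3): code 1100 → (1.187,4.000)–(1.021,3.000)
cell (1,4): code 1000 → (2.000,4.895)–(1.187,4.000)
cell (2,0): code 0100 → (2.313,1.000)–(3.000,0.736)
cell (2,1): code 1110 → (2.000,1.134)–(2.313,1.000)
cell (2,4): code 1101 → (2.648,5.000)–(2.000,4.895)
cell (2,5): code 1000 → (3.000,5.059)–(2.648,5.000)
cell (3,0): code 0010 → (3.000,0.736)–(3.718,1.000)
cell (3,1): code 0111 → (3.718,1.000)–(4.000,1.124)
cell (3,4): code 1011 → (4.000,4.540)–(3.121,5.000)
cell (3,5): code 0001 → (3.121,5.000)–(3.000,5.059)
cell (4,1): code 0010 → (4.000,1.124)–(4.655,2.000)
cell (4,2): code 0011 → (4.655,2.000)–(4.747,3.000)
cell (4,3): code 0011 → (4.747,3.000)–(4.419,4.000)
cell (4,4): code 0001 → (4.419,4.000)–(4.000,4.540)
total: 16 segments, chained into 1 closed loop(s), length Σ = 12.514398

segments=16 loops=1 length=12.514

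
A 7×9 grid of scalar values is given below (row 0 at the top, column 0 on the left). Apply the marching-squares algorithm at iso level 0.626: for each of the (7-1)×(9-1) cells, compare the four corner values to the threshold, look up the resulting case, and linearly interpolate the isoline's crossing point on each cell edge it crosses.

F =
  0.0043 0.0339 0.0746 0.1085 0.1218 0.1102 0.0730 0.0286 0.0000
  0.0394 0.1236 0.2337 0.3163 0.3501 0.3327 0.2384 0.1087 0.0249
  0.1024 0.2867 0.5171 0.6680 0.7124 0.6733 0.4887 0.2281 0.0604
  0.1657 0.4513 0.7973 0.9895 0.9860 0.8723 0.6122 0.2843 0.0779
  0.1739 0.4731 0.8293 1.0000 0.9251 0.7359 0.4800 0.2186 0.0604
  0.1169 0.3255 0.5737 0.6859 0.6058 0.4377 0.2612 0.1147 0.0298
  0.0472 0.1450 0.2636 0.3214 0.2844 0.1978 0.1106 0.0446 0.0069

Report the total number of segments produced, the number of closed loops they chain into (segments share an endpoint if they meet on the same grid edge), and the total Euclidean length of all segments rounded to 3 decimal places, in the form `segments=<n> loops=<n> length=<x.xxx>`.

segments=16 loops=1 length=12.345

cell (1,2): code 0100 → (1.881,3.000)–(2.000,2.722)
cell (1,3): code 1100 → (1.762,4.000)–(1.881,3.000)
cell (1,4): code 1100 → (1.861,5.000)–(1.762,4.000)
cell (1,5): code 1000 → (2.000,5.256)–(1.861,5.000)
cell (2,1): code 0100 → (2.389,2.000)–(3.000,1.505)
cell (2,2): code 1110 → (2.000,2.722)–(2.389,2.000)
cell (2,5): code 1001 → (3.000,5.947)–(2.000,5.256)
cell (3,1): code 0110 → (3.000,1.505)–(4.000,1.429)
cell (3,5): code 1001 → (4.000,5.429)–(3.000,5.947)
cell (4,1): code 0010 → (4.000,1.429)–(4.795,2.000)
cell (4,2): code 0111 → (4.795,2.000)–(5.000,2.466)
cell (4,3): code 1011 → (5.000,3.748)–(4.937,4.000)
cell (4,4): code 0011 → (4.937,4.000)–(4.369,5.000)
cell (4,5): code 0001 → (4.369,5.000)–(4.000,5.429)
cell (5,2): code 0010 → (5.000,2.466)–(5.164,3.000)
cell (5,3): code 0001 → (5.164,3.000)–(5.000,3.748)
total: 16 segments, chained into 1 closed loop(s), length Σ = 12.345189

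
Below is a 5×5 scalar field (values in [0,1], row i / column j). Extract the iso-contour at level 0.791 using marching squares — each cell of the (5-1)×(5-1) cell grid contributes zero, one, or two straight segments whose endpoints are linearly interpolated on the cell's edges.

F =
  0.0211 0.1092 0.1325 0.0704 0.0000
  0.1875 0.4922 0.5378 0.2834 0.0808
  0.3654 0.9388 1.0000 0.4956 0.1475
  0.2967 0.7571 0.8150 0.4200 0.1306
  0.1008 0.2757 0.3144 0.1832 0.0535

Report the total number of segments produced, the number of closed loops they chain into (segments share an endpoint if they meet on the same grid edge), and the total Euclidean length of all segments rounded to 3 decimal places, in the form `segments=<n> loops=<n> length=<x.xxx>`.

segments=8 loops=1 length=5.063

cell (1,0): code 0100 → (1.669,1.000)–(2.000,0.742)
cell (1,1): code 1100 → (1.548,2.000)–(1.669,1.000)
cell (1,2): code 1000 → (2.000,2.414)–(1.548,2.000)
cell (2,0): code 0010 → (2.000,0.742)–(2.813,1.000)
cell (2,1): code 0111 → (2.813,1.000)–(3.000,1.585)
cell (2,2): code 1001 → (3.000,2.061)–(2.000,2.414)
cell (3,1): code 0010 → (3.000,1.585)–(3.048,2.000)
cell (3,2): code 0001 → (3.048,2.000)–(3.000,2.061)
total: 8 segments, chained into 1 closed loop(s), length Σ = 5.063257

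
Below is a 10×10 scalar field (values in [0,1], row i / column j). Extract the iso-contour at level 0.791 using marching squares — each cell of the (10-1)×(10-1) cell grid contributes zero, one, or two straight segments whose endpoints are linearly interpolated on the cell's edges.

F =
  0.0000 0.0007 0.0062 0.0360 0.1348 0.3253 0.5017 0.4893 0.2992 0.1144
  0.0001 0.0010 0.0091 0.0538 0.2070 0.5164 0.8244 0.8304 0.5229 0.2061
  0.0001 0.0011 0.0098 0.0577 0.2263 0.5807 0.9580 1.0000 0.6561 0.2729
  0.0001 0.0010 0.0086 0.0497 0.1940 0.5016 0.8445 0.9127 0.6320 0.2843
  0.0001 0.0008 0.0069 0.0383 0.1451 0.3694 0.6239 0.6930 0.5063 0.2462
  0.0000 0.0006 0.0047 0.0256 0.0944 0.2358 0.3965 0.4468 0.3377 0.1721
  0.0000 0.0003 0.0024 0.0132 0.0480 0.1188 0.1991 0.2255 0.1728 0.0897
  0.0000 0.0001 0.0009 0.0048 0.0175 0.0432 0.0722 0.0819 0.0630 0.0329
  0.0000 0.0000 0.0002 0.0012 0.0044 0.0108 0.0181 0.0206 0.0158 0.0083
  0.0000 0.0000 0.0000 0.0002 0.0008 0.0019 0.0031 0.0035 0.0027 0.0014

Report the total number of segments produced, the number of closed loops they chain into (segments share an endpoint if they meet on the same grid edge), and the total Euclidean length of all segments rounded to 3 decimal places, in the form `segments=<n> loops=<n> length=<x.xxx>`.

segments=10 loops=1 length=7.580

cell (0,5): code 0100 → (0.896,6.000)–(1.000,5.892)
cell (0,6): code 1100 → (0.884,7.000)–(0.896,6.000)
cell (0,7): code 1000 → (1.000,7.128)–(0.884,7.000)
cell (1,5): code 0110 → (1.000,5.892)–(2.000,5.557)
cell (1,7): code 1001 → (2.000,7.608)–(1.000,7.128)
cell (2,5): code 0110 → (2.000,5.557)–(3.000,5.844)
cell (2,7): code 1001 → (3.000,7.434)–(2.000,7.608)
cell (3,5): code 0010 → (3.000,5.844)–(3.243,6.000)
cell (3,6): code 0011 → (3.243,6.000)–(3.554,7.000)
cell (3,7): code 0001 → (3.554,7.000)–(3.000,7.434)
total: 10 segments, chained into 1 closed loop(s), length Σ = 7.580401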